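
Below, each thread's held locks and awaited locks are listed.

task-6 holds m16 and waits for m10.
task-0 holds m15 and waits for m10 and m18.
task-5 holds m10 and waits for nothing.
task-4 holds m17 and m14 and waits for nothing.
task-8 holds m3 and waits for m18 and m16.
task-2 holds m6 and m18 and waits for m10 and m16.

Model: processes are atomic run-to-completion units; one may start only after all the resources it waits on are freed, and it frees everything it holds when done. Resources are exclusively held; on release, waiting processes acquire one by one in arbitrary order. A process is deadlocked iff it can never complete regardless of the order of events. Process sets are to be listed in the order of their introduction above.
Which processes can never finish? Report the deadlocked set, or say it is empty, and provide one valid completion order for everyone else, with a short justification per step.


Nothing here is deadlocked.
Key observation: every chain of waits terminates; starting from the processes that wait on nothing, all the rest unlock in turn.
A valid finishing order for the others: task-5, task-6, task-2, task-4, task-8, task-0.
Verifying each step:
  task-5 waits on nothing -> runs at once and releases m10
  task-6: everything it awaited (m10) is free; runs, freeing m16
  task-2: everything it awaited (m10 and m16) is free; runs, freeing m6 and m18
  task-4 waits on nothing -> runs at once and releases m17 and m14
  task-8: everything it awaited (m18 and m16) is free; runs, freeing m3
  task-0: everything it awaited (m10 and m18) is free; runs, freeing m15


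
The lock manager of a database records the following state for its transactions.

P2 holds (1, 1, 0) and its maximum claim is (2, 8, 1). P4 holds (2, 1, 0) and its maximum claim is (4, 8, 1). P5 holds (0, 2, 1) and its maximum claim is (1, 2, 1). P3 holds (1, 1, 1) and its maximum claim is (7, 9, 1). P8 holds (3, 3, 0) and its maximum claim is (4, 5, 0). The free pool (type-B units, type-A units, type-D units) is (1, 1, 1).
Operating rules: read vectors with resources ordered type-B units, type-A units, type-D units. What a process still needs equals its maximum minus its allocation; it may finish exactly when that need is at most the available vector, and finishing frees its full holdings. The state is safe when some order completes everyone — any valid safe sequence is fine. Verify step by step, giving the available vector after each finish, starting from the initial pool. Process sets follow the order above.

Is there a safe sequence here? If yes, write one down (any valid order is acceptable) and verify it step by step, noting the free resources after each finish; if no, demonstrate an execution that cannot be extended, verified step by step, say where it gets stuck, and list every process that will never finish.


UNSAFE.
Key observation: even finishing P5, P8 leaves just (4, 6, 2) free — too little type-A units for any of the remaining processes.
Going as far as possible: P5, P8; after that, nothing fits. Verifying each step:
  pool = (1, 1, 1)
  P5 needs (1, 0, 0) <= (1, 1, 1) -> finishes; pool += (0, 2, 1) = (1, 3, 2)
  P8 needs (1, 2, 0) <= (1, 3, 2) -> finishes; pool += (3, 3, 0) = (4, 6, 2)
  blocked: P2 wants (1, 7, 1), pool (4, 6, 2) — not enough type-A units
  blocked: P4 wants (2, 7, 1), pool (4, 6, 2) — not enough type-A units
  blocked: P3 wants (6, 8, 0), pool (4, 6, 2) — not enough type-B units and type-A units
Permanently blocked: P2, P4 and P3.


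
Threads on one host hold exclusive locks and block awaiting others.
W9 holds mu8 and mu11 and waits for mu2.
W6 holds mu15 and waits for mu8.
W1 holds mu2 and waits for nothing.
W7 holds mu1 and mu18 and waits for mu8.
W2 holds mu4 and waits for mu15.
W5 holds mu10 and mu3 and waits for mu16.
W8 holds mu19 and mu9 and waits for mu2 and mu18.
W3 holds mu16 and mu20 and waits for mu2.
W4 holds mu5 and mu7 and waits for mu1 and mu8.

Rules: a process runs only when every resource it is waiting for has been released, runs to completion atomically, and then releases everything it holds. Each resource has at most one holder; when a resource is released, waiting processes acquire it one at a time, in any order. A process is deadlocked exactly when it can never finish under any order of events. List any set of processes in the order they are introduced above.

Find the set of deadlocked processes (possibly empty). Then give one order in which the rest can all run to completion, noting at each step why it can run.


The deadlocked set is empty.
Key observation: the wait relation is loop-free; peeling off processes with no waits unwinds the whole state.
A valid finishing order for the others: W1, W9, W3, W5, W7, W6, W8, W4, W2.
Check, step by step:
  W1: no waits; runs immediately, freeing mu2
  run W9 (all its waits — mu2 — are resolved); releases mu8 and mu11
  run W3 (all its waits — mu2 — are resolved); releases mu16 and mu20
  run W5 (all its waits — mu16 — are resolved); releases mu10 and mu3
  run W7 (all its waits — mu8 — are resolved); releases mu1 and mu18
  run W6 (all its waits — mu8 — are resolved); releases mu15
  run W8 (all its waits — mu2 and mu18 — are resolved); releases mu19 and mu9
  run W4 (all its waits — mu1 and mu8 — are resolved); releases mu5 and mu7
  run W2 (all its waits — mu15 — are resolved); releases mu4


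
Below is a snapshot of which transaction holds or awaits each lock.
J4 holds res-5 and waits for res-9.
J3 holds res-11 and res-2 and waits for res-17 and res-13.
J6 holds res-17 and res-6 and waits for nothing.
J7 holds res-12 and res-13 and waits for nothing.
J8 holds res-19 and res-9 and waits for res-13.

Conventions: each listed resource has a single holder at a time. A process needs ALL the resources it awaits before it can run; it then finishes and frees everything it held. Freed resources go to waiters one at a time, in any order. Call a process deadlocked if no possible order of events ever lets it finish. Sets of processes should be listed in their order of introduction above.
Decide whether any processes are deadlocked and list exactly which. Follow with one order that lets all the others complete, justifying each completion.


Nothing here is deadlocked.
Key observation: no waiting chain loops back on itself — every chain ends at a process that waits on nothing, so everyone eventually runs.
A valid finishing order for the others: J7, J8, J6, J4, J3.
Step-by-step check:
  J7: no waits; runs immediately, freeing res-12 and res-13
  J8: everything it awaited (res-13) is free; runs, freeing res-19 and res-9
  J6: no waits; runs immediately, freeing res-17 and res-6
  J4: everything it awaited (res-9) is free; runs, freeing res-5
  J3: everything it awaited (res-17 and res-13) is free; runs, freeing res-11 and res-2


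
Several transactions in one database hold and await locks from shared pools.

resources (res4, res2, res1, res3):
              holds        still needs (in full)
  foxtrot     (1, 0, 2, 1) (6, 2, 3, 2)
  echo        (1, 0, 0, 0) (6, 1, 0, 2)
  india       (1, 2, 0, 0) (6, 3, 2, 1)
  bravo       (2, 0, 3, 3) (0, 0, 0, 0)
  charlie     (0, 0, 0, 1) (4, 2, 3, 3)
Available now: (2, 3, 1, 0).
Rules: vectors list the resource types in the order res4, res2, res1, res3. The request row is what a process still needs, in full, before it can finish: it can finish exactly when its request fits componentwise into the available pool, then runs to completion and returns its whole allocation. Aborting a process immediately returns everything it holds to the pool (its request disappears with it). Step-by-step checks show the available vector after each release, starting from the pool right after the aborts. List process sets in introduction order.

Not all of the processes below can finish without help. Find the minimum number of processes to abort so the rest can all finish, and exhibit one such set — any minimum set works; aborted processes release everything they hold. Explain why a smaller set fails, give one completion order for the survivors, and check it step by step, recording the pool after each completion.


Abort foxtrot and echo.
Key observation: india was stuck for good until foxtrot and echo gave back (2, 0, 2, 1); in the order shown it finishes at step 2.
Minimality, checking each single-abort alternative: foxtrot alone leaves echo blocked (short on res4); echo alone leaves foxtrot blocked (short on res4); india alone leaves foxtrot blocked (short on res4); bravo alone leaves foxtrot blocked (short on res4); charlie alone leaves foxtrot blocked (short on res4).
One survivor order: bravo, india, charlie. Verifying each step (post-abort pool first):
  pool = (4, 3, 3, 1)
  bravo: need (0, 0, 0, 0) fits (4, 3, 3, 1); releases (2, 0, 3, 3), pool now (6, 3, 6, 4)
  india: need (6, 3, 2, 1) fits (6, 3, 6, 4); releases (1, 2, 0, 0), pool now (7, 5, 6, 4)
  charlie: need (4, 2, 3, 3) fits (7, 5, 6, 4); releases (0, 0, 0, 1), pool now (7, 5, 6, 5)


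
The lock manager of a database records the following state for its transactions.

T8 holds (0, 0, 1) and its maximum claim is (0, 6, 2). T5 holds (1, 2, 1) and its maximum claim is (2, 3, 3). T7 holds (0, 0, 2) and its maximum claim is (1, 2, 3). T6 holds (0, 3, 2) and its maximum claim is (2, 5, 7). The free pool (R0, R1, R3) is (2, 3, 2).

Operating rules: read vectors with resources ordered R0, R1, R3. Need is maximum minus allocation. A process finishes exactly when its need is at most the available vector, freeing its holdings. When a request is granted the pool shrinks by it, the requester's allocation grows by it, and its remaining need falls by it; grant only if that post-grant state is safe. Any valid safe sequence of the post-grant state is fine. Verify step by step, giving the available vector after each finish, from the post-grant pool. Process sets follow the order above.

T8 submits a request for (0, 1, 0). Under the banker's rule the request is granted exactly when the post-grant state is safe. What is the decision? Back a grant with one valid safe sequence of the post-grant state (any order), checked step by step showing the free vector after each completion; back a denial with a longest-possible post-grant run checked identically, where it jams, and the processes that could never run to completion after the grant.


GRANT — the state after the grant stays safe, e.g. via T5, T7, T6, T8.
Key observation: the grant leaves (2, 2, 2) free — enough for T5, whose release restarts the cascade.
Verifying the post-grant state step by step:
  pool = (2, 2, 2)
  run T5 (needs (1, 1, 2), free (2, 2, 2)); after release of (1, 2, 1) the pool is (3, 4, 3)
  run T7 (needs (1, 2, 1), free (3, 4, 3)); after release of (0, 0, 2) the pool is (3, 4, 5)
  run T6 (needs (2, 2, 5), free (3, 4, 5)); after release of (0, 3, 2) the pool is (3, 7, 7)
  run T8 (needs (0, 5, 1), free (3, 7, 7)); after release of (0, 1, 1) the pool is (3, 8, 8)


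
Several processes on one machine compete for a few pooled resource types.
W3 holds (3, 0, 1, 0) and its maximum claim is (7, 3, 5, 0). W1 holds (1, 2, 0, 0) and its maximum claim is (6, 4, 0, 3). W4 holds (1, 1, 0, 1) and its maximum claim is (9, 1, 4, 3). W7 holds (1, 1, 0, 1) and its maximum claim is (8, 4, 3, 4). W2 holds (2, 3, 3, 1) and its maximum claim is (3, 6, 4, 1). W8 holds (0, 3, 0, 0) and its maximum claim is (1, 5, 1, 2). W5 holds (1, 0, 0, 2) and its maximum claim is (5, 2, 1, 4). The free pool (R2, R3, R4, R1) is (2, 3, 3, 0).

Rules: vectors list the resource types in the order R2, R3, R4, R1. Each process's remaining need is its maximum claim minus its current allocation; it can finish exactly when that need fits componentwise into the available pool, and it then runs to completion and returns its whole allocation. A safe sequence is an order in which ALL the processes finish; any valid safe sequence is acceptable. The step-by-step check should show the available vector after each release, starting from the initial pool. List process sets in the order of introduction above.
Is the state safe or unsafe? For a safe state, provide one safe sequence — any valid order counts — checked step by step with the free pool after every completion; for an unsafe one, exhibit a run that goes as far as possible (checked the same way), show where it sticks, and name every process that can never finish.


UNSAFE — no complete ordering exists.
Key observation: even finishing W2, W3 leaves just (7, 6, 7, 1) free — too little R1 for any of the remaining processes.
The run W2, W3 cannot be extended any further. Step-by-step check:
  pool = (2, 3, 3, 0)
  W2: need (1, 3, 1, 0) fits (2, 3, 3, 0); releases (2, 3, 3, 1), pool now (4, 6, 6, 1)
  W3: need (4, 3, 4, 0) fits (4, 6, 6, 1); releases (3, 0, 1, 0), pool now (7, 6, 7, 1)
  W1 still needs (5, 2, 0, 3) but only (7, 6, 7, 1) is free — short on R1
  W4 still needs (8, 0, 4, 2) but only (7, 6, 7, 1) is free — short on R2 and R1
  W7 still needs (7, 3, 3, 3) but only (7, 6, 7, 1) is free — short on R1
  W8 still needs (1, 2, 1, 2) but only (7, 6, 7, 1) is free — short on R1
  W5 still needs (4, 2, 1, 2) but only (7, 6, 7, 1) is free — short on R1
Never able to finish: W1, W4, W7, W8 and W5.


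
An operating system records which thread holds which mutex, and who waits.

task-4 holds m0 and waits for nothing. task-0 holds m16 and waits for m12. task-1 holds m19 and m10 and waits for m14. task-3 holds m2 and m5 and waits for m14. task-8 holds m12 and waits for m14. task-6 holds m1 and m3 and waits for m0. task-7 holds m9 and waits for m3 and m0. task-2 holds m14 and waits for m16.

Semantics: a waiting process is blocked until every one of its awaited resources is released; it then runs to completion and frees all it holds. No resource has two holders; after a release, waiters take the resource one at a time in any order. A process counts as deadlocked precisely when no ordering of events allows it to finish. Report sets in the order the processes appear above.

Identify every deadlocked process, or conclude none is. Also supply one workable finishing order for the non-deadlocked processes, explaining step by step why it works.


The deadlocked set is task-0, task-1, task-3, task-8 and task-2.
Key observation: the waits loop around task-0 -> task-8 -> task-2 -> task-0 with no way out; task-1 and task-3 wait into the deadlock from upstream.
A valid finishing order for the others: task-4, task-6, task-7.
Step-by-step check:
  task-4: no waits; runs immediately, freeing m0
  task-6 waits on m0 — all released -> runs and releases m1 and m3
  task-7 waits on m3 and m0 — all released -> runs and releases m9


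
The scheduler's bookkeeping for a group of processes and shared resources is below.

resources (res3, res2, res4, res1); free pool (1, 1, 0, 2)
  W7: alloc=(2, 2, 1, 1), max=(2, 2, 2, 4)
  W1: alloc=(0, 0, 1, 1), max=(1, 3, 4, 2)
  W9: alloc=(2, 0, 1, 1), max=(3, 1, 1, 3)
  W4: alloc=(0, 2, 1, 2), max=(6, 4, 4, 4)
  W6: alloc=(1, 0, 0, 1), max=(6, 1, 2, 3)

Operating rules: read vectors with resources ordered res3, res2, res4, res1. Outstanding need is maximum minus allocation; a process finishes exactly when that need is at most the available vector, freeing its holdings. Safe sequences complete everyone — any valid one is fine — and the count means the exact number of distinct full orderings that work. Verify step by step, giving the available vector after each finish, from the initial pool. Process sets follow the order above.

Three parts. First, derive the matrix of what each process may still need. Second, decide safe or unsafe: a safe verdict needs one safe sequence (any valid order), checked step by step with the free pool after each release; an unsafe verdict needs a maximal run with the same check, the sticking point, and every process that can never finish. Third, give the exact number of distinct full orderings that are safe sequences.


(1) Remaining need (order res3, res2, res4, res1):
  W7: (0, 0, 1, 3)
  W1: (1, 3, 3, 1)
  W9: (1, 1, 0, 2)
  W4: (6, 2, 3, 2)
  W6: (5, 1, 2, 2)
(2) UNSAFE — no complete ordering exists.
Key observation: res4 is the bottleneck — with W9, W7, W6 done the pool holds (6, 3, 2, 5), short of every remaining need.
The run W9, W7, W6 cannot be extended any further. Step-by-step check:
  pool = (1, 1, 0, 2)
  W9: need (1, 1, 0, 2) fits (1, 1, 0, 2); releases (2, 0, 1, 1), pool now (3, 1, 1, 3)
  W7: need (0, 0, 1, 3) fits (3, 1, 1, 3); releases (2, 2, 1, 1), pool now (5, 3, 2, 4)
  W6: need (5, 1, 2, 2) fits (5, 3, 2, 4); releases (1, 0, 0, 1), pool now (6, 3, 2, 5)
  blocked: W1 wants (1, 3, 3, 1), pool (6, 3, 2, 5) — not enough res4
  blocked: W4 wants (6, 2, 3, 2), pool (6, 3, 2, 5) — not enough res4
Permanently blocked: W1 and W4.
(3) The exact count: 0 of the possible complete orderings are safe sequences.


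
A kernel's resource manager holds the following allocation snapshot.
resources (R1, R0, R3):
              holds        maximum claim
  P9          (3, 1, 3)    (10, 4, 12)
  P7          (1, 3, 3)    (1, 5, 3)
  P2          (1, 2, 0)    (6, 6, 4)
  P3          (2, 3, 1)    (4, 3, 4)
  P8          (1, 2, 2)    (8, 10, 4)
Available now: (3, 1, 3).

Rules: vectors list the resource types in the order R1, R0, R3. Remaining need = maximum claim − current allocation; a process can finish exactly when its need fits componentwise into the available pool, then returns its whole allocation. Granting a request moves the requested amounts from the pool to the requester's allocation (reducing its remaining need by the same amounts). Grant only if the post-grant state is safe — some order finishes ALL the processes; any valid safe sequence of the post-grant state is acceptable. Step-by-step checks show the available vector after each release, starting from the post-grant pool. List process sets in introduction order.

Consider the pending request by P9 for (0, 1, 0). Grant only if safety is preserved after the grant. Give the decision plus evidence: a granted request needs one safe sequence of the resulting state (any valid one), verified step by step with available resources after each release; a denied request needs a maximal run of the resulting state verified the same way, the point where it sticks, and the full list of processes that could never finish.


GRANT: granting preserves safety; a valid post-grant sequence is P3, P7, P2, P8, P9.
Key observation: post-grant, (3, 0, 3) remains, and an order beginning with P3 completes everyone.
Check on the post-grant state, step by step:
  pool = (3, 0, 3)
  P3: need (2, 0, 3) fits (3, 0, 3); releases (2, 3, 1), pool now (5, 3, 4)
  P7: need (0, 2, 0) fits (5, 3, 4); releases (1, 3, 3), pool now (6, 6, 7)
  P2: need (5, 4, 4) fits (6, 6, 7); releases (1, 2, 0), pool now (7, 8, 7)
  P8: need (7, 8, 2) fits (7, 8, 7); releases (1, 2, 2), pool now (8, 10, 9)
  P9: need (7, 2, 9) fits (8, 10, 9); releases (3, 2, 3), pool now (11, 12, 12)


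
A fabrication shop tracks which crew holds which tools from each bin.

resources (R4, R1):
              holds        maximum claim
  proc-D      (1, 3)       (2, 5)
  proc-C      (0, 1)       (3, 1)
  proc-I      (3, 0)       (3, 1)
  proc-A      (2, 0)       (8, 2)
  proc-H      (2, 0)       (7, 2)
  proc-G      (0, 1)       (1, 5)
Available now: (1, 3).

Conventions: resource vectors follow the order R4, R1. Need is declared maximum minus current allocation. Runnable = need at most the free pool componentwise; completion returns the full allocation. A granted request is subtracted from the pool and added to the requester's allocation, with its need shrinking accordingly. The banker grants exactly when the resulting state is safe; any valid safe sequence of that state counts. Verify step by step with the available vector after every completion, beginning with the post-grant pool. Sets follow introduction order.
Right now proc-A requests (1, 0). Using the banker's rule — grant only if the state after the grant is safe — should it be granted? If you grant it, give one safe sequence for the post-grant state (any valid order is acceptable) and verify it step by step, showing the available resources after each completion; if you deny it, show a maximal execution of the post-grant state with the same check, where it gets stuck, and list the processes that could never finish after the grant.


DENY: after the grant no complete ordering would exist.
Key observation: after proc-I, proc-D, proc-G, proc-C complete, (4, 8) is the best the pool ever gets, yet each leftover process wants more R4.
On the post-grant state, proc-I, proc-D, proc-G, proc-C is a maximal run — nothing extends it. Walking it through:
  pool = (0, 3)
  run proc-I (needs (0, 1), free (0, 3)); after release of (3, 0) the pool is (3, 3)
  run proc-D (needs (1, 2), free (3, 3)); after release of (1, 3) the pool is (4, 6)
  run proc-G (needs (1, 4), free (4, 6)); after release of (0, 1) the pool is (4, 7)
  run proc-C (needs (3, 0), free (4, 7)); after release of (0, 1) the pool is (4, 8)
  proc-A still needs (5, 2) but only (4, 8) is free — short on R4
  proc-H still needs (5, 2) but only (4, 8) is free — short on R4
Processes that could never finish after the grant: proc-A and proc-H.


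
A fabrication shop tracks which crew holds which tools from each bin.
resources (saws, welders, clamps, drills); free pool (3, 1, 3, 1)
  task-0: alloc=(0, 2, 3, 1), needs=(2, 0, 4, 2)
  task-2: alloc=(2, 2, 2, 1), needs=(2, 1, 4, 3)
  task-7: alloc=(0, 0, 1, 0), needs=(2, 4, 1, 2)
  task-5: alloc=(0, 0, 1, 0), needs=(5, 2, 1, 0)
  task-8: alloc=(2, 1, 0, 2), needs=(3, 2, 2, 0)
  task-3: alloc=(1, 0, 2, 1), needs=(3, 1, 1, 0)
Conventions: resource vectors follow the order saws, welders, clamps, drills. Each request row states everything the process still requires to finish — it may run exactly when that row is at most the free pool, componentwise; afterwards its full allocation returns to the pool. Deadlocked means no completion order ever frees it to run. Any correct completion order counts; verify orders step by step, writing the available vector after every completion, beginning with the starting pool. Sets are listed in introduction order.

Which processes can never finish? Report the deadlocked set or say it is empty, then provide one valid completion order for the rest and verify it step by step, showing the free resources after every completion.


No process is deadlocked.
Key observation: there is always a runnable process — task-3 first — so the state unwinds completely.
The rest can finish in the order task-3, task-0, task-8, task-5, task-7, task-2. Verifying each step:
  pool = (3, 1, 3, 1)
  task-3: need (3, 1, 1, 0) fits (3, 1, 3, 1); releases (1, 0, 2, 1), pool now (4, 1, 5, 2)
  task-0: need (2, 0, 4, 2) fits (4, 1, 5, 2); releases (0, 2, 3, 1), pool now (4, 3, 8, 3)
  task-8: need (3, 2, 2, 0) fits (4, 3, 8, 3); releases (2, 1, 0, 2), pool now (6, 4, 8, 5)
  task-5: need (5, 2, 1, 0) fits (6, 4, 8, 5); releases (0, 0, 1, 0), pool now (6, 4, 9, 5)
  task-7: need (2, 4, 1, 2) fits (6, 4, 9, 5); releases (0, 0, 1, 0), pool now (6, 4, 10, 5)
  task-2: need (2, 1, 4, 3) fits (6, 4, 10, 5); releases (2, 2, 2, 1), pool now (8, 6, 12, 6)


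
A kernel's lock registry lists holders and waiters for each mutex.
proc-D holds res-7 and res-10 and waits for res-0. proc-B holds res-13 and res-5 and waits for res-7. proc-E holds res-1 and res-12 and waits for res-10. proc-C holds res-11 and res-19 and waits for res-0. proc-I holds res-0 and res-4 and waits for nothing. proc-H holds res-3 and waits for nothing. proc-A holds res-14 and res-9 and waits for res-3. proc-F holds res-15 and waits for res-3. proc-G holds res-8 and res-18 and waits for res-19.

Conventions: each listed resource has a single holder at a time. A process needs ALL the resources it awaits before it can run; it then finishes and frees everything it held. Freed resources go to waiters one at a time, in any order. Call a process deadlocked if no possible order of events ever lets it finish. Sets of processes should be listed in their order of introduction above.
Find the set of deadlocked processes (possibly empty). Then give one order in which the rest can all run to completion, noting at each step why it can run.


The deadlocked set is empty.
Key observation: the wait relation is loop-free; peeling off processes with no waits unwinds the whole state.
One completion order for the rest: proc-I, proc-D, proc-B, proc-C, proc-H, proc-G, proc-E, proc-F, proc-A.
Step-by-step check:
  proc-I: no waits; runs immediately, freeing res-0 and res-4
  run proc-D (all its waits — res-0 — are resolved); releases res-7 and res-10
  run proc-B (all its waits — res-7 — are resolved); releases res-13 and res-5
  run proc-C (all its waits — res-0 — are resolved); releases res-11 and res-19
  proc-H: no waits; runs immediately, freeing res-3
  run proc-G (all its waits — res-19 — are resolved); releases res-8 and res-18
  run proc-E (all its waits — res-10 — are resolved); releases res-1 and res-12
  run proc-F (all its waits — res-3 — are resolved); releases res-15
  run proc-A (all its waits — res-3 — are resolved); releases res-14 and res-9


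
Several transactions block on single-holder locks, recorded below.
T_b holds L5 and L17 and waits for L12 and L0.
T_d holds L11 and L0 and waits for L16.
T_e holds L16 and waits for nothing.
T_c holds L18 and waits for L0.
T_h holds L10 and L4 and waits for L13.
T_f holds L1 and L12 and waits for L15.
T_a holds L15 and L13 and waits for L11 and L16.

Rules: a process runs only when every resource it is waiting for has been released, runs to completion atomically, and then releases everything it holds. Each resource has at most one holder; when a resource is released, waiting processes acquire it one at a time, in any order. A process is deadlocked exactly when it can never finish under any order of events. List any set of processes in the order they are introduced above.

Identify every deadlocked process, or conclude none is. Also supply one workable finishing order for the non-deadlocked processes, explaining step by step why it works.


Nothing here is deadlocked.
Key observation: the wait relation is loop-free; peeling off processes with no waits unwinds the whole state.
The rest can finish in the order T_e, T_d, T_a, T_f, T_c, T_b, T_h.
Check, step by step:
  run T_e (it waits on nothing); releases L16
  T_d: everything it awaited (L16) is free; runs, freeing L11 and L0
  T_a: everything it awaited (L11 and L16) is free; runs, freeing L15 and L13
  T_f: everything it awaited (L15) is free; runs, freeing L1 and L12
  T_c: everything it awaited (L0) is free; runs, freeing L18
  T_b: everything it awaited (L12 and L0) is free; runs, freeing L5 and L17
  T_h: everything it awaited (L13) is free; runs, freeing L10 and L4


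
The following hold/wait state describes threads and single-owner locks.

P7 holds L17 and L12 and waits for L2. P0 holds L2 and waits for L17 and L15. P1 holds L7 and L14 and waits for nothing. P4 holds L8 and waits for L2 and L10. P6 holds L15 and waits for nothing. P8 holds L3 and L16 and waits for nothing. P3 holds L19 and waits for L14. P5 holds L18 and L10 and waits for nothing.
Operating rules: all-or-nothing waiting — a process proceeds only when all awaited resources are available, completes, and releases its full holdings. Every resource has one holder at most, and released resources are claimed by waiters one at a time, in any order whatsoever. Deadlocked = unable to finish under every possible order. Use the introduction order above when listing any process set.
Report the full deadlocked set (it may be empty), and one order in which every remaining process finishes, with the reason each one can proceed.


Deadlocked: P7, P0 and P4.
Key observation: the knot is the closed ring of waits P7 -> P0 -> P7; P4 waits into the deadlock from upstream.
A valid finishing order for the others: P8, P5, P1, P6, P3.
Walking it through:
  P8: no waits; runs immediately, freeing L3 and L16
  P5: no waits; runs immediately, freeing L18 and L10
  P1: no waits; runs immediately, freeing L7 and L14
  P6: no waits; runs immediately, freeing L15
  P3 waits on L14 — all released -> runs and releases L19


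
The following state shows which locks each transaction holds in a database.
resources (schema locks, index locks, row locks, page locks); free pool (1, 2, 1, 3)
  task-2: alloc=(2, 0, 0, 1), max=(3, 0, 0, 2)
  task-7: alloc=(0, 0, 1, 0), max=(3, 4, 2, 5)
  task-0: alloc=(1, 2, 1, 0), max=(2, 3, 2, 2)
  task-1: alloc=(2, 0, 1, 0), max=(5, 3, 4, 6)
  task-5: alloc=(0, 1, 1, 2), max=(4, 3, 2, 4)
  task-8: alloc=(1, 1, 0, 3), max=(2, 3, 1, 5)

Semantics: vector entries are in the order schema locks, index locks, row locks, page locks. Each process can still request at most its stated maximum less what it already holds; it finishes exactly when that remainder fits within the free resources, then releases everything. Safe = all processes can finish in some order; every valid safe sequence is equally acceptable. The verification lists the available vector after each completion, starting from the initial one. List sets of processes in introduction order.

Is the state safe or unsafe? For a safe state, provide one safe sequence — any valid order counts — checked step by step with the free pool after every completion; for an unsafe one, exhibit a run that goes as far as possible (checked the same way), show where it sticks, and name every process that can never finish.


SAFE, for example via the order task-2, task-8, task-0, task-5, task-1, task-7.
Key observation: task-2 is the earliest step where a requested resource binds exactly: need (1, 0, 0, 1), pool (1, 2, 1, 3) at its turn.
Walking it through:
  pool = (1, 2, 1, 3)
  task-2: need (1, 0, 0, 1) fits (1, 2, 1, 3); releases (2, 0, 0, 1), pool now (3, 2, 1, 4)
  task-8: need (1, 2, 1, 2) fits (3, 2, 1, 4); releases (1, 1, 0, 3), pool now (4, 3, 1, 7)
  task-0: need (1, 1, 1, 2) fits (4, 3, 1, 7); releases (1, 2, 1, 0), pool now (5, 5, 2, 7)
  task-5: need (4, 2, 1, 2) fits (5, 5, 2, 7); releases (0, 1, 1, 2), pool now (5, 6, 3, 9)
  task-1: need (3, 3, 3, 6) fits (5, 6, 3, 9); releases (2, 0, 1, 0), pool now (7, 6, 4, 9)
  task-7: need (3, 4, 1, 5) fits (7, 6, 4, 9); releases (0, 0, 1, 0), pool now (7, 6, 5, 9)


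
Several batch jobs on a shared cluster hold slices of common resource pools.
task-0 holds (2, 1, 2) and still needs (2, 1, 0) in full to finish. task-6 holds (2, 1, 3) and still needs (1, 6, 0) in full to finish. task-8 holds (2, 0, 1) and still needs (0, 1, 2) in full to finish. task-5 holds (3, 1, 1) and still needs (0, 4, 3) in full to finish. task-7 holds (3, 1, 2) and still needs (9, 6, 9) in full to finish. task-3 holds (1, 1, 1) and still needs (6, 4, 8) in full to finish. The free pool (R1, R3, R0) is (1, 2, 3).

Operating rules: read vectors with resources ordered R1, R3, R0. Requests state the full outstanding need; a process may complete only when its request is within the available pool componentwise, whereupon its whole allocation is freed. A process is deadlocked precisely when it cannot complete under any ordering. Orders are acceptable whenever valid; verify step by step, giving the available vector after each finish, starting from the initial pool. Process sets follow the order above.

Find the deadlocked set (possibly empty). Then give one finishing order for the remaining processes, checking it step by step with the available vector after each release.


Deadlocked: task-6, task-5, task-7 and task-3.
Key observation: the wall is R3: completing task-8, task-0 brings the pool only to (5, 3, 6), and all the rest need more.
One completion order for the rest: task-8, task-0. Walking it through:
  pool = (1, 2, 3)
  task-8: need (0, 1, 2) fits (1, 2, 3); releases (2, 0, 1), pool now (3, 2, 4)
  task-0: need (2, 1, 0) fits (3, 2, 4); releases (2, 1, 2), pool now (5, 3, 6)
The blocked processes can never fit:
  task-6 still needs (1, 6, 0) but only (5, 3, 6) is free — short on R3
  task-5 still needs (0, 4, 3) but only (5, 3, 6) is free — short on R3
  task-7 still needs (9, 6, 9) but only (5, 3, 6) is free — short on R1, R3 and R0
  task-3 still needs (6, 4, 8) but only (5, 3, 6) is free — short on R1, R3 and R0


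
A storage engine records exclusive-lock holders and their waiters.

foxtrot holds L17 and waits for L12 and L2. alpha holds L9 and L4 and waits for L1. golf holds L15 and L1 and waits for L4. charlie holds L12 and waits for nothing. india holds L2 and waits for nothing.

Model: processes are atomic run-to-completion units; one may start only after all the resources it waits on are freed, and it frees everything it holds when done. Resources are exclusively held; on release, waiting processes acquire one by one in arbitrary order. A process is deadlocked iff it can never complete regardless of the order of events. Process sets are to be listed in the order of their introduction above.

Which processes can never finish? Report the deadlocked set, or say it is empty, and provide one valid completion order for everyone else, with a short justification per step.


Deadlocked set: alpha and golf.
Key observation: the knot is the closed ring of waits alpha -> golf -> alpha; no other process is dragged down with it.
A valid finishing order for the others: charlie, india, foxtrot.
Verifying each step:
  charlie: no waits; runs immediately, freeing L12
  india: no waits; runs immediately, freeing L2
  run foxtrot (all its waits — L12 and L2 — are resolved); releases L17


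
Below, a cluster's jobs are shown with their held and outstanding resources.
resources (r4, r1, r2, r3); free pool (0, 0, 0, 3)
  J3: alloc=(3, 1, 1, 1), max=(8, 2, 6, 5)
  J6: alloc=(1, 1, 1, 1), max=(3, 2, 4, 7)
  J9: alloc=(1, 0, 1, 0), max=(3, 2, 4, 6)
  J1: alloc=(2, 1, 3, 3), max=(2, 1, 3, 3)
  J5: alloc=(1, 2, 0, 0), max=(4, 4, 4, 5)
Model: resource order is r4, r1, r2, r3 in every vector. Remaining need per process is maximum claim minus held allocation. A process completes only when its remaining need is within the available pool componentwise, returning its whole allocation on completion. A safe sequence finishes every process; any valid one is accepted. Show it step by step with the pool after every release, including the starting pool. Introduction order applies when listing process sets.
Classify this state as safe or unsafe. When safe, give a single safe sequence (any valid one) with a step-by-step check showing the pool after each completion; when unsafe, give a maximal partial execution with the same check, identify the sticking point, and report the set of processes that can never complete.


SAFE — a valid safe sequence is J1, J6, J9, J5, J3.
Key observation: J6 is the earliest step where a requested resource binds exactly: need (2, 1, 3, 6), pool (2, 1, 3, 6) at its turn.
Walking it through:
  pool = (0, 0, 0, 3)
  J1: need (0, 0, 0, 0) fits (0, 0, 0, 3); releases (2, 1, 3, 3), pool now (2, 1, 3, 6)
  J6: need (2, 1, 3, 6) fits (2, 1, 3, 6); releases (1, 1, 1, 1), pool now (3, 2, 4, 7)
  J9: need (2, 2, 3, 6) fits (3, 2, 4, 7); releases (1, 0, 1, 0), pool now (4, 2, 5, 7)
  J5: need (3, 2, 4, 5) fits (4, 2, 5, 7); releases (1, 2, 0, 0), pool now (5, 4, 5, 7)
  J3: need (5, 1, 5, 4) fits (5, 4, 5, 7); releases (3, 1, 1, 1), pool now (8, 5, 6, 8)


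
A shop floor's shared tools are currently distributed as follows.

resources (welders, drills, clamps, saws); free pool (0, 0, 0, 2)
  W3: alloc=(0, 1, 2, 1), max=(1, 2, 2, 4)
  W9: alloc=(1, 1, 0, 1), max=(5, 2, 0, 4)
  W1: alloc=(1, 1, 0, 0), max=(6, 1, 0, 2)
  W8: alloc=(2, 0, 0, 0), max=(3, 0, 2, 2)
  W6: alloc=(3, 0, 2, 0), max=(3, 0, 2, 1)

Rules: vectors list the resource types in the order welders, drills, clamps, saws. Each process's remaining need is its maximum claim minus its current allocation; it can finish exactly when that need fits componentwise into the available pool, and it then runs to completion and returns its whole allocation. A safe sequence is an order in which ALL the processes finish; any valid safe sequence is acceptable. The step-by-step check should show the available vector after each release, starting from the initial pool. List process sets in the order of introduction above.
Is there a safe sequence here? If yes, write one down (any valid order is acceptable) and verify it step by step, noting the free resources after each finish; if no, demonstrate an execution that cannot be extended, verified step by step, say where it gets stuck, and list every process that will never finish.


UNSAFE — no complete ordering exists.
Key observation: no order helps: past W6, W8, W1, the free pool tops out at (6, 1, 2, 2), below what each blocked process needs in saws.
The run W6, W8, W1 cannot be extended any further. Step-by-step check:
  pool = (0, 0, 0, 2)
  W6: need (0, 0, 0, 1) fits (0, 0, 0, 2); releases (3, 0, 2, 0), pool now (3, 0, 2, 2)
  W8: need (1, 0, 2, 2) fits (3, 0, 2, 2); releases (2, 0, 0, 0), pool now (5, 0, 2, 2)
  W1: need (5, 0, 0, 2) fits (5, 0, 2, 2); releases (1, 1, 0, 0), pool now (6, 1, 2, 2)
  blocked: W3 wants (1, 1, 0, 3), pool (6, 1, 2, 2) — not enough saws
  blocked: W9 wants (4, 1, 0, 3), pool (6, 1, 2, 2) — not enough saws
Processes that can never finish: W3 and W9.


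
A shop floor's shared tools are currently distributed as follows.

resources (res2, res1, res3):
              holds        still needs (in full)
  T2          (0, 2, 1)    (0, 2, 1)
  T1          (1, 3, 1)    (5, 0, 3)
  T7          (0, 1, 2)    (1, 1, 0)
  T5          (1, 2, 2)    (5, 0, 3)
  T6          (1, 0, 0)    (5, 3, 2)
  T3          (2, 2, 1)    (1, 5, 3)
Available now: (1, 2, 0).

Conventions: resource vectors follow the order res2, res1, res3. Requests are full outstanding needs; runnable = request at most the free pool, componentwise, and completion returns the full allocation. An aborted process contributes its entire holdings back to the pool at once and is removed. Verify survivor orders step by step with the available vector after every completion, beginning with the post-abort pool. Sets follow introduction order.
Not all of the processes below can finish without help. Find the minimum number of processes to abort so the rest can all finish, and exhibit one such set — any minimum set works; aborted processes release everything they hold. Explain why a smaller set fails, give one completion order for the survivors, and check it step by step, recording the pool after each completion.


Abort T1 and T6.
Key observation: the returned (2, 3, 1) from T1 and T6 is what brings T5 — unrunnable before, under any order — into play at step 4.
Minimality, checking each single-abort alternative: T2 alone leaves T1 blocked (short on res2); T1 alone leaves T5 blocked (short on res2); T7 alone leaves T1 blocked (short on res2); T5 alone leaves T1 blocked (short on res2); T6 alone leaves T1 blocked (short on res2); T3 alone leaves T1 blocked (short on res2).
One survivor order: T7, T2, T3, T5. Walking it through (post-abort pool first):
  pool = (3, 5, 1)
  T7: need (1, 1, 0) fits (3, 5, 1); releases (0, 1, 2), pool now (3, 6, 3)
  T2: need (0, 2, 1) fits (3, 6, 3); releases (0, 2, 1), pool now (3, 8, 4)
  T3: need (1, 5, 3) fits (3, 8, 4); releases (2, 2, 1), pool now (5, 10, 5)
  T5: need (5, 0, 3) fits (5, 10, 5); releases (1, 2, 2), pool now (6, 12, 7)


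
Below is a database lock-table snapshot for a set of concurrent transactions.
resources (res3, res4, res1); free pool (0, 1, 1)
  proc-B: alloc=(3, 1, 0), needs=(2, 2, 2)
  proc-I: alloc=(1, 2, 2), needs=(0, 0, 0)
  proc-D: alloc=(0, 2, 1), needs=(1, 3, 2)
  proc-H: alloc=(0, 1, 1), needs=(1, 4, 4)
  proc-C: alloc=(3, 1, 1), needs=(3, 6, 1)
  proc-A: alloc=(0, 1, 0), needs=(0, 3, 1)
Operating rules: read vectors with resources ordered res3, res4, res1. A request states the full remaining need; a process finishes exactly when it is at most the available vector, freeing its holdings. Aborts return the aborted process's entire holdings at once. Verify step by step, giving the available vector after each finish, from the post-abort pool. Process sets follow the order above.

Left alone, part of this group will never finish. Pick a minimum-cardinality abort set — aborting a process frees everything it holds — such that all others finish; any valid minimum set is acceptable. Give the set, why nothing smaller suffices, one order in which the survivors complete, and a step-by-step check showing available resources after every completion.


Minimum abort set: proc-B.
Key observation: proc-C could never have finished before the abort; with (3, 1, 0) returned by proc-B, it fits at step 3.
Why nothing smaller works: aborting no one leaves the state deadlocked as given.
One survivor order: proc-I, proc-D, proc-C, proc-H, proc-A. Check, step by step (post-abort pool first):
  pool = (3, 2, 1)
  run proc-I (needs (0, 0, 0), free (3, 2, 1)); after release of (1, 2, 2) the pool is (4, 4, 3)
  run proc-D (needs (1, 3, 2), free (4, 4, 3)); after release of (0, 2, 1) the pool is (4, 6, 4)
  run proc-C (needs (3, 6, 1), free (4, 6, 4)); after release of (3, 1, 1) the pool is (7, 7, 5)
  run proc-H (needs (1, 4, 4), free (7, 7, 5)); after release of (0, 1, 1) the pool is (7, 8, 6)
  run proc-A (needs (0, 3, 1), free (7, 8, 6)); after release of (0, 1, 0) the pool is (7, 9, 6)
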